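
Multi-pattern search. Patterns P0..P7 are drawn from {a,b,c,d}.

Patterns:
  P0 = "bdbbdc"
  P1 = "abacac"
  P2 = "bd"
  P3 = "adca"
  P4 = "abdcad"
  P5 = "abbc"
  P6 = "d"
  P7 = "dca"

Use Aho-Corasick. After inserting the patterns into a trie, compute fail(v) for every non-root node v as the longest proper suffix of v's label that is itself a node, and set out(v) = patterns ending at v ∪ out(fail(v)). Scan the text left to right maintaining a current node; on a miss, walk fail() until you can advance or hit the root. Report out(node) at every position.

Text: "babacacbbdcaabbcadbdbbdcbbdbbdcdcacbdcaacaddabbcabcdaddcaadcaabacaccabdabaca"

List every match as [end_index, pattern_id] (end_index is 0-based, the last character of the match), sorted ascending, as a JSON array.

Build automaton:
Trie (insert patterns):
  0='ε' goto a→7 b→1 d→22
  1='b' goto d→2
  2='bd' goto b→3  ←P2
  3='bdb' goto b→4
  4='bdbb' goto d→5
  5='bdbbd' goto c→6
  6='bdbbdc' goto ·  ←P0
  7='a' goto b→8 d→13
  8='ab' goto a→9 b→20 d→16
  9='aba' goto c→10
  10='abac' goto a→11
  11='abaca' goto c→12
  12='abacac' goto ·  ←P1
  13='ad' goto c→14
  14='adc' goto a→15
  15='adca' goto ·  ←P3
  16='abd' goto c→17
  17='abdc' goto a→18
  18='abdca' goto d→19
  19='abdcad' goto ·  ←P4
  20='abb' goto c→21
  21='abbc' goto ·  ←P5
  22='d' goto c→23  ←P6
  23='dc' goto a→24
  24='dca' goto ·  ←P7

BFS fail/out derivation:
  n1('b'): parent n0 fail=0; on 'b' 0 → fail=0;  out ∅∪∅=∅
  n7('a'): parent n0 fail=0; on 'a' 0 → fail=0;  out ∅∪∅=∅
  n22('d'): parent n0 fail=0; on 'd' 0 → fail=0;  out {6}∪∅={6}
  n2('bd'): parent n1 fail=0; on 'd' 0 → fail=22;  out {2}∪{6}={2,6}
  n8('ab'): parent n7 fail=0; on 'b' 0 → fail=1;  out ∅∪∅=∅
  n13('ad'): parent n7 fail=0; on 'd' 0 → fail=22;  out ∅∪{6}={6}
  n23('dc'): parent n22 fail=0; on 'c' 0 → fail=0;  out ∅∪∅=∅
  n3('bdb'): parent n2 fail=22; on 'b' 22→0 → fail=1;  out ∅∪∅=∅
  n9('aba'): parent n8 fail=1; on 'a' 1→0 → fail=7;  out ∅∪∅=∅
  n14('adc'): parent n13 fail=22; on 'c' 22 → fail=23;  out ∅∪∅=∅
  n16('abd'): parent n8 fail=1; on 'd' 1 → fail=2;  out ∅∪{2,6}={2,6}
  n20('abb'): parent n8 fail=1; on 'b' 1→0 → fail=1;  out ∅∪∅=∅
  n24('dca'): parent n23 fail=0; on 'a' 0 → fail=7;  out {7}∪∅={7}
  n4('bdbb'): parent n3 fail=1; on 'b' 1→0 → fail=1;  out ∅∪∅=∅
  n10('abac'): parent n9 fail=7; on 'c' 7→0 → fail=0;  out ∅∪∅=∅
  n15('adca'): parent n14 fail=23; on 'a' 23 → fail=24;  out {3}∪{7}={3,7}
  n17('abdc'): parent n16 fail=2; on 'c' 2→22 → fail=23;  out ∅∪∅=∅
  n21('abbc'): parent n20 fail=1; on 'c' 1→0 → fail=0;  out {5}∪∅={5}
  n5('bdbbd'): parent n4 fail=1; on 'd' 1 → fail=2;  out ∅∪{2,6}={2,6}
  n11('abaca'): parent n10 fail=0; on 'a' 0 → fail=7;  out ∅∪∅=∅
  n18('abdca'): parent n17 fail=23; on 'a' 23 → fail=24;  out ∅∪{7}={7}
  n6('bdbbdc'): parent n5 fail=2; on 'c' 2→22 → fail=23;  out {0}∪∅={0}
  n12('abacac'): parent n11 fail=7; on 'c' 7→0 → fail=0;  out {1}∪∅={1}
  n19('abdcad'): parent n18 fail=24; on 'd' 24→7 → fail=13;  out {4}∪{6}={4,6}

Text stream:
i=0 'b': node 0→1
i=1 'a': node 1→7 ·f
i=2 'b': node 7→8
i=3 'a': node 8→9
i=4 'c': node 9→10
i=5 'a': node 10→11
i=6 'c': node 11→12  ** P1@[1:6]
i=7 'b': node 12→1 ·f
i=8 'b': node 1→1 ·f
i=9 'd': node 1→2  ** P2@[8:9],P6@[9:9]
i=10 'c': node 2→23 ·f
i=11 'a': node 23→24  ** P7@[9:11]
i=12 'a': node 24→7 ·f
i=13 'b': node 7→8
i=14 'b': node 8→20
i=15 'c': node 20→21  ** P5@[12:15]
i=16 'a': node 21→7 ·f
i=17 'd': node 7→13  ** P6@[17:17]
i=18 'b': node 13→1 ·f
i=19 'd': node 1→2  ** P2@[18:19],P6@[19:19]
i=20 'b': node 2→3
i=21 'b': node 3→4
i=22 'd': node 4→5  ** P2@[21:22],P6@[22:22]
i=23 'c': node 5→6  ** P0@[18:23]
i=24 'b': node 6→1 ·f
i=25 'b': node 1→1 ·f
i=26 'd': node 1→2  ** P2@[25:26],P6@[26:26]
i=27 'b': node 2→3
i=28 'b': node 3→4
i=29 'd': node 4→5  ** P2@[28:29],P6@[29:29]
i=30 'c': node 5→6  ** P0@[25:30]
i=31 'd': node 6→22 ·f  ** P6@[31:31]
i=32 'c': node 22→23
i=33 'a': node 23→24  ** P7@[31:33]
i=34 'c': node 24→0 ·f
i=35 'b': node 0→1
i=36 'd': node 1→2  ** P2@[35:36],P6@[36:36]
i=37 'c': node 2→23 ·f
i=38 'a': node 23→24  ** P7@[36:38]
i=39 'a': node 24→7 ·f
i=40 'c': node 7→0 ·f
i=41 'a': node 0→7
i=42 'd': node 7→13  ** P6@[42:42]
i=43 'd': node 13→22 ·f  ** P6@[43:43]
i=44 'a': node 22→7 ·f
i=45 'b': node 7→8
i=46 'b': node 8→20
i=47 'c': node 20→21  ** P5@[44:47]
i=48 'a': node 21→7 ·f
i=49 'b': node 7→8
i=50 'c': node 8→0 ·f
i=51 'd': node 0→22  ** P6@[51:51]
i=52 'a': node 22→7 ·f
i=53 'd': node 7→13  ** P6@[53:53]
i=54 'd': node 13→22 ·f  ** P6@[54:54]
i=55 'c': node 22→23
i=56 'a': node 23→24  ** P7@[54:56]
i=57 'a': node 24→7 ·f
i=58 'd': node 7→13  ** P6@[58:58]
i=59 'c': node 13→14
i=60 'a': node 14→15  ** P3@[57:60],P7@[58:60]
i=61 'a': node 15→7 ·f
i=62 'b': node 7→8
i=63 'a': node 8→9
i=64 'c': node 9→10
i=65 'a': node 10→11
i=66 'c': node 11→12  ** P1@[61:66]
i=67 'c': node 12→0 ·f
i=68 'a': node 0→7
i=69 'b': node 7→8
i=70 'd': node 8→16  ** P2@[69:70],P6@[70:70]
i=71 'a': node 16→7 ·f
i=72 'b': node 7→8
i=73 'a': node 8→9
i=74 'c': node 9→10
i=75 'a': node 10→11

All matches (sorted): [[6,1],[9,2],[9,6],[11,7],[15,5],[17,6],[19,2],[19,6],[22,2],[22,6],[23,0],[26,2],[26,6],[29,2],[29,6],[30,0],[31,6],[33,7],[36,2],[36,6],[38,7],[42,6],[43,6],[47,5],[51,6],[53,6],[54,6],[56,7],[58,6],[60,3],[60,7],[66,1],[70,2],[70,6]]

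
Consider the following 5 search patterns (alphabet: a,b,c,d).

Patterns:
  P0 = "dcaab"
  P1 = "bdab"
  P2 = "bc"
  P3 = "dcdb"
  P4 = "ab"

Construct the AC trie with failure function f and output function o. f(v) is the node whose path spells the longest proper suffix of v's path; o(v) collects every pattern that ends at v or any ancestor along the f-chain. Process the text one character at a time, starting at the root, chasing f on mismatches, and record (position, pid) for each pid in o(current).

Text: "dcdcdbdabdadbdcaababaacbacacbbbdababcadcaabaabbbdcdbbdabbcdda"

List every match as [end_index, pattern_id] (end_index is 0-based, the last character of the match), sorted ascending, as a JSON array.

Build automaton:
Trie nodes:
  n0 'ε': a→13 b→6 d→1
  n1 'd': c→2
  n2 'dc': a→3 d→11
  n3 'dca': a→4
  n4 'dcaa': b→5
  n5 'dcaab': ·  [P0 ends]
  n6 'b': c→10 d→7
  n7 'bd': a→8
  n8 'bda': b→9
  n9 'bdab': ·  [P1 ends]
  n10 'bc': ·  [P2 ends]
  n11 'dcd': b→12
  n12 'dcdb': ·  [P3 ends]
  n13 'a': b→14
  n14 'ab': ·  [P4 ends]

Failure links (BFS by depth):
  fail(1) 'd': from fail(0)=0 chase 'd': 0 ⇒ 0;  out=∅∪out(0)=∅
  fail(6) 'b': from fail(0)=0 chase 'b': 0 ⇒ 0;  out=∅∪out(0)=∅
  fail(13) 'a': from fail(0)=0 chase 'a': 0 ⇒ 0;  out=∅∪out(0)=∅
  fail(2) 'dc': from fail(1)=0 chase 'c': 0 ⇒ 0;  out=∅∪out(0)=∅
  fail(7) 'bd': from fail(6)=0 chase 'd': 0 ⇒ 1;  out=∅∪out(1)=∅
  fail(10) 'bc': from fail(6)=0 chase 'c': 0 ⇒ 0;  out={2}∪out(0)={2}
  fail(14) 'ab': from fail(13)=0 chase 'b': 0 ⇒ 6;  out={4}∪out(6)={4}
  fail(3) 'dca': from fail(2)=0 chase 'a': 0 ⇒ 13;  out=∅∪out(13)=∅
  fail(8) 'bda': from fail(7)=1 chase 'a': 1→0 ⇒ 13;  out=∅∪out(13)=∅
  fail(11) 'dcd': from fail(2)=0 chase 'd': 0 ⇒ 1;  out=∅∪out(1)=∅
  fail(4) 'dcaa': from fail(3)=13 chase 'a': 13→0 ⇒ 13;  out=∅∪out(13)=∅
  fail(9) 'bdab': from fail(8)=13 chase 'b': 13 ⇒ 14;  out={1}∪out(14)={1,4}
  fail(12) 'dcdb': from fail(11)=1 chase 'b': 1→0 ⇒ 6;  out={3}∪out(6)={3}
  fail(5) 'dcaab': from fail(4)=13 chase 'b': 13 ⇒ 14;  out={0}∪out(14)={0,4}

Text stream:
[0] read 'd'  n0⇒n1
[1] read 'c'  n1⇒n2
[2] read 'd'  n2⇒n11
[3] read 'c'  n11⇒n2 (via fail)
[4] read 'd'  n2⇒n11
[5] read 'b'  n11⇒n12  ** P3@[2:5]
[6] read 'd'  n12⇒n7 (via fail)
[7] read 'a'  n7⇒n8
[8] read 'b'  n8⇒n9  ** P1@[5:8],P4@[7:8]
[9] read 'd'  n9⇒n7 (via fail)
[10] read 'a'  n7⇒n8
[11] read 'd'  n8⇒n1 (via fail)
[12] read 'b'  n1⇒n6 (via fail)
[13] read 'd'  n6⇒n7
[14] read 'c'  n7⇒n2 (via fail)
[15] read 'a'  n2⇒n3
[16] read 'a'  n3⇒n4
[17] read 'b'  n4⇒n5  ** P0@[13:17],P4@[16:17]
[18] read 'a'  n5⇒n13 (via fail)
[19] read 'b'  n13⇒n14  ** P4@[18:19]
[20] read 'a'  n14⇒n13 (via fail)
[21] read 'a'  n13⇒n13 (via fail)
[22] read 'c'  n13⇒n0 (via fail)
[23] read 'b'  n0⇒n6
[24] read 'a'  n6⇒n13 (via fail)
[25] read 'c'  n13⇒n0 (via fail)
[26] read 'a'  n0⇒n13
[27] read 'c'  n13⇒n0 (via fail)
[28] read 'b'  n0⇒n6
[29] read 'b'  n6⇒n6 (via fail)
[30] read 'b'  n6⇒n6 (via fail)
[31] read 'd'  n6⇒n7
[32] read 'a'  n7⇒n8
[33] read 'b'  n8⇒n9  ** P1@[30:33],P4@[32:33]
[34] read 'a'  n9⇒n13 (via fail)
[35] read 'b'  n13⇒n14  ** P4@[34:35]
[36] read 'c'  n14⇒n10 (via fail)  ** P2@[35:36]
[37] read 'a'  n10⇒n13 (via fail)
[38] read 'd'  n13⇒n1 (via fail)
[39] read 'c'  n1⇒n2
[40] read 'a'  n2⇒n3
[41] read 'a'  n3⇒n4
[42] read 'b'  n4⇒n5  ** P0@[38:42],P4@[41:42]
[43] read 'a'  n5⇒n13 (via fail)
[44] read 'a'  n13⇒n13 (via fail)
[45] read 'b'  n13⇒n14  ** P4@[44:45]
[46] read 'b'  n14⇒n6 (via fail)
[47] read 'b'  n6⇒n6 (via fail)
[48] read 'd'  n6⇒n7
[49] read 'c'  n7⇒n2 (via fail)
[50] read 'd'  n2⇒n11
[51] read 'b'  n11⇒n12  ** P3@[48:51]
[52] read 'b'  n12⇒n6 (via fail)
[53] read 'd'  n6⇒n7
[54] read 'a'  n7⇒n8
[55] read 'b'  n8⇒n9  ** P1@[52:55],P4@[54:55]
[56] read 'b'  n9⇒n6 (via fail)
[57] read 'c'  n6⇒n10  ** P2@[56:57]
[58] read 'd'  n10⇒n1 (via fail)
[59] read 'd'  n1⇒n1 (via fail)
[60] read 'a'  n1⇒n13 (via fail)

All matches (sorted): [[5,3],[8,1],[8,4],[17,0],[17,4],[19,4],[33,1],[33,4],[35,4],[36,2],[42,0],[42,4],[45,4],[51,3],[55,1],[55,4],[57,2]]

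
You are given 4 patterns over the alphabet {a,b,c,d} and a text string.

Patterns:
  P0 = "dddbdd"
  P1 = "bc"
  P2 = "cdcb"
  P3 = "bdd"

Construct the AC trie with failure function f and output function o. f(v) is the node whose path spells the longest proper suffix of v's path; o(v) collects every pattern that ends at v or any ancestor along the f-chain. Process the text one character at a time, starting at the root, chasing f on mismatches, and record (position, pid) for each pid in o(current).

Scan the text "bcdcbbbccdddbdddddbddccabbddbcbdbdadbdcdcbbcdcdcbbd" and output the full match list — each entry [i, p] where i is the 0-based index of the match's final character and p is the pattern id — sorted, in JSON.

Construct AC machine:
Trie nodes:
  0='ε' goto b→7 c→9 d→1
  1='d' goto d→2
  2='dd' goto d→3
  3='ddd' goto b→4
  4='dddb' goto d→5
  5='dddbd' goto d→6
  6='dddbdd' goto ·  [P0 ends]
  7='b' goto c→8 d→13
  8='bc' goto ·  [P1 ends]
  9='c' goto d→10
  10='cd' goto c→11
  11='cdc' goto b→12
  12='cdcb' goto ·  [P2 ends]
  13='bd' goto d→14
  14='bdd' goto ·  [P3 ends]

BFS fail/out derivation:
  fail(1) 'd': from fail(0)=0 chase 'd': 0 ⇒ 0;  out=∅∪out(0)=∅
  fail(7) 'b': from fail(0)=0 chase 'b': 0 ⇒ 0;  out=∅∪out(0)=∅
  fail(9) 'c': from fail(0)=0 chase 'c': 0 ⇒ 0;  out=∅∪out(0)=∅
  fail(2) 'dd': from fail(1)=0 chase 'd': 0 ⇒ 1;  out=∅∪out(1)=∅
  fail(8) 'bc': from fail(7)=0 chase 'c': 0 ⇒ 9;  out={1}∪out(9)={1}
  fail(10) 'cd': from fail(9)=0 chase 'd': 0 ⇒ 1;  out=∅∪out(1)=∅
  fail(13) 'bd': from fail(7)=0 chase 'd': 0 ⇒ 1;  out=∅∪out(1)=∅
  fail(3) 'ddd': from fail(2)=1 chase 'd': 1 ⇒ 2;  out=∅∪out(2)=∅
  fail(11) 'cdc': from fail(10)=1 chase 'c': 1→0 ⇒ 9;  out=∅∪out(9)=∅
  fail(14) 'bdd': from fail(13)=1 chase 'd': 1 ⇒ 2;  out={3}∪out(2)={3}
  fail(4) 'dddb': from fail(3)=2 chase 'b': 2→1→0 ⇒ 7;  out=∅∪out(7)=∅
  fail(12) 'cdcb': from fail(11)=9 chase 'b': 9→0 ⇒ 7;  out={2}∪out(7)={2}
  fail(5) 'dddbd': from fail(4)=7 chase 'd': 7 ⇒ 13;  out=∅∪out(13)=∅
  fail(6) 'dddbdd': from fail(5)=13 chase 'd': 13 ⇒ 14;  out={0}∪out(14)={0,3}

Text stream:
[0] read 'b'  n0⇒n7
[1] read 'c'  n7⇒n8  ** P1@[0:1]
[2] read 'd'  n8⇒n10 (via fail)
[3] read 'c'  n10⇒n11
[4] read 'b'  n11⇒n12  ** P2@[1:4]
[5] read 'b'  n12⇒n7 (via fail)
[6] read 'b'  n7⇒n7 (via fail)
[7] read 'c'  n7⇒n8  ** P1@[6:7]
[8] read 'c'  n8⇒n9 (via fail)
[9] read 'd'  n9⇒n10
[10] read 'd'  n10⇒n2 (via fail)
[11] read 'd'  n2⇒n3
[12] read 'b'  n3⇒n4
[13] read 'd'  n4⇒n5
[14] read 'd'  n5⇒n6  ** P0@[9:14],P3@[12:14]
[15] read 'd'  n6⇒n3 (via fail)
[16] read 'd'  n3⇒n3 (via fail)
[17] read 'd'  n3⇒n3 (via fail)
[18] read 'b'  n3⇒n4
[19] read 'd'  n4⇒n5
[20] read 'd'  n5⇒n6  ** P0@[15:20],P3@[18:20]
[21] read 'c'  n6⇒n9 (via fail)
[22] read 'c'  n9⇒n9 (via fail)
[23] read 'a'  n9⇒n0 (via fail)
[24] read 'b'  n0⇒n7
[25] read 'b'  n7⇒n7 (via fail)
[26] read 'd'  n7⇒n13
[27] read 'd'  n13⇒n14  ** P3@[25:27]
[28] read 'b'  n14⇒n7 (via fail)
[29] read 'c'  n7⇒n8  ** P1@[28:29]
[30] read 'b'  n8⇒n7 (via fail)
[31] read 'd'  n7⇒n13
[32] read 'b'  n13⇒n7 (via fail)
[33] read 'd'  n7⇒n13
[34] read 'a'  n13⇒n0 (via fail)
[35] read 'd'  n0⇒n1
[36] read 'b'  n1⇒n7 (via fail)
[37] read 'd'  n7⇒n13
[38] read 'c'  n13⇒n9 (via fail)
[39] read 'd'  n9⇒n10
[40] read 'c'  n10⇒n11
[41] read 'b'  n11⇒n12  ** P2@[38:41]
[42] read 'b'  n12⇒n7 (via fail)
[43] read 'c'  n7⇒n8  ** P1@[42:43]
[44] read 'd'  n8⇒n10 (via fail)
[45] read 'c'  n10⇒n11
[46] read 'd'  n11⇒n10 (via fail)
[47] read 'c'  n10⇒n11
[48] read 'b'  n11⇒n12  ** P2@[45:48]
[49] read 'b'  n12⇒n7 (via fail)
[50] read 'd'  n7⇒n13

All matches (sorted): [[1,1],[4,2],[7,1],[14,0],[14,3],[20,0],[20,3],[27,3],[29,1],[41,2],[43,1],[48,2]]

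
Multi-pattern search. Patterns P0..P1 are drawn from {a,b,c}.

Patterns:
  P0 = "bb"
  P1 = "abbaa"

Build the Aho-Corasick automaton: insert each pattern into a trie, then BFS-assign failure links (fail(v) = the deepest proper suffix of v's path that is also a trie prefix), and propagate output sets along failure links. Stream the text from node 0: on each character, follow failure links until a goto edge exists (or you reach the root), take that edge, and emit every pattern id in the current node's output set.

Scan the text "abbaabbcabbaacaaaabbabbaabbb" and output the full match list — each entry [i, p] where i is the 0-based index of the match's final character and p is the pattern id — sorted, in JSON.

Build:
Trie nodes:
  0='ε' goto a→3 b→1
  1='b' goto b→2
  2='bb' goto ·  [P0 ends]
  3='a' goto b→4
  4='ab' goto b→5
  5='abb' goto a→6
  6='abba' goto a→7
  7='abbaa' goto ·  [P1 ends]

BFS fail/out derivation:
  n1('b'): parent n0 fail=0; on 'b' 0 → fail=0;  out ∅∪∅=∅
  n3('a'): parent n0 fail=0; on 'a' 0 → fail=0;  out ∅∪∅=∅
  n2('bb'): parent n1 fail=0; on 'b' 0 → fail=1;  out {0}∪∅={0}
  n4('ab'): parent n3 fail=0; on 'b' 0 → fail=1;  out ∅∪∅=∅
  n5('abb'): parent n4 fail=1; on 'b' 1 → fail=2;  out ∅∪{0}={0}
  n6('abba'): parent n5 fail=2; on 'a' 2→1→0 → fail=3;  out ∅∪∅=∅
  n7('abbaa'): parent n6 fail=3; on 'a' 3→0 → fail=3;  out {1}∪∅={1}

Text stream:
pos 0 'a': at 3
pos 1 'b': at 4
pos 2 'b': at 5  → match P0@[1:2]
pos 3 'a': at 6
pos 4 'a': at 7  → match P1@[0:4]
pos 5 'b': at 4 (via fail)
pos 6 'b': at 5  → match P0@[5:6]
pos 7 'c': at 0 (via fail)
pos 8 'a': at 3
pos 9 'b': at 4
pos 10 'b': at 5  → match P0@[9:10]
pos 11 'a': at 6
pos 12 'a': at 7  → match P1@[8:12]
pos 13 'c': at 0 (via fail)
pos 14 'a': at 3
pos 15 'a': at 3 (via fail)
pos 16 'a': at 3 (via fail)
pos 17 'a': at 3 (via fail)
pos 18 'b': at 4
pos 19 'b': at 5  → match P0@[18:19]
pos 20 'a': at 6
pos 21 'b': at 4 (via fail)
pos 22 'b': at 5  → match P0@[21:22]
pos 23 'a': at 6
pos 24 'a': at 7  → match P1@[20:24]
pos 25 'b': at 4 (via fail)
pos 26 'b': at 5  → match P0@[25:26]
pos 27 'b': at 2 (via fail)  → match P0@[26:27]

Matches: [[2,0],[4,1],[6,0],[10,0],[12,1],[19,0],[22,0],[24,1],[26,0],[27,0]]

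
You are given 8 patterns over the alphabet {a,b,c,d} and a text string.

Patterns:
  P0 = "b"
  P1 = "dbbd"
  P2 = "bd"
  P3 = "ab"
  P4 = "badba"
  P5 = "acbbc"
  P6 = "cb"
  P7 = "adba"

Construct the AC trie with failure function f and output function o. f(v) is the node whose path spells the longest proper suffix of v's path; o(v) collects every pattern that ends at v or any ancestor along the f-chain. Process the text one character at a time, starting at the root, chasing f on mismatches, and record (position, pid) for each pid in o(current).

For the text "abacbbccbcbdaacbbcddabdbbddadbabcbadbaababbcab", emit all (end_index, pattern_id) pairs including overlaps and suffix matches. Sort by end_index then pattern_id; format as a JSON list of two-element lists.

Build:
Trie (insert patterns):
  n0 'ε': a→7 b→1 c→17 d→2
  n1 'b': a→9 d→6  [P0 ends]
  n2 'd': b→3
  n3 'db': b→4
  n4 'dbb': d→5
  n5 'dbbd': ·  [P1 ends]
  n6 'bd': ·  [P2 ends]
  n7 'a': b→8 c→13 d→19
  n8 'ab': ·  [P3 ends]
  n9 'ba': d→10
  n10 'bad': b→11
  n11 'badb': a→12
  n12 'badba': ·  [P4 ends]
  n13 'ac': b→14
  n14 'acb': b→15
  n15 'acbb': c→16
  n16 'acbbc': ·  [P5 ends]
  n17 'c': b→18
  n18 'cb': ·  [P6 ends]
  n19 'ad': b→20
  n20 'adb': a→21
  n21 'adba': ·  [P7 ends]

Failure links (BFS by depth):
  n1('b'): parent n0 fail=0; on 'b' 0 → fail=0;  out {0}∪∅={0}
  n2('d'): parent n0 fail=0; on 'd' 0 → fail=0;  out ∅∪∅=∅
  n7('a'): parent n0 fail=0; on 'a' 0 → fail=0;  out ∅∪∅=∅
  n17('c'): parent n0 fail=0; on 'c' 0 → fail=0;  out ∅∪∅=∅
  n3('db'): parent n2 fail=0; on 'b' 0 → fail=1;  out ∅∪{0}={0}
  n6('bd'): parent n1 fail=0; on 'd' 0 → fail=2;  out {2}∪∅={2}
  n8('ab'): parent n7 fail=0; on 'b' 0 → fail=1;  out {3}∪{0}={0,3}
  n9('ba'): parent n1 fail=0; on 'a' 0 → fail=7;  out ∅∪∅=∅
  n13('ac'): parent n7 fail=0; on 'c' 0 → fail=17;  out ∅∪∅=∅
  n18('cb'): parent n17 fail=0; on 'b' 0 → fail=1;  out {6}∪{0}={0,6}
  n19('ad'): parent n7 fail=0; on 'd' 0 → fail=2;  out ∅∪∅=∅
  n4('dbb'): parent n3 fail=1; on 'b' 1→0 → fail=1;  out ∅∪{0}={0}
  n10('bad'): parent n9 fail=7; on 'd' 7 → fail=19;  out ∅∪∅=∅
  n14('acb'): parent n13 fail=17; on 'b' 17 → fail=18;  out ∅∪{0,6}={0,6}
  n20('adb'): parent n19 fail=2; on 'b' 2 → fail=3;  out ∅∪{0}={0}
  n5('dbbd'): parent n4 fail=1; on 'd' 1 → fail=6;  out {1}∪{2}={1,2}
  n11('badb'): parent n10 fail=19; on 'b' 19 → fail=20;  out ∅∪{0}={0}
  n15('acbb'): parent n14 fail=18; on 'b' 18→1→0 → fail=1;  out ∅∪{0}={0}
  n21('adba'): parent n20 fail=3; on 'a' 3→1 → fail=9;  out {7}∪∅={7}
  n12('badba'): parent n11 fail=20; on 'a' 20 → fail=21;  out {4}∪{7}={4,7}
  n16('acbbc'): parent n15 fail=1; on 'c' 1→0 → fail=17;  out {5}∪∅={5}

Text stream:
[0] read 'a'  n0⇒n7
[1] read 'b'  n7⇒n8  → match P0@[1:1],P3@[0:1]
[2] read 'a'  n8⇒n9 ·f
[3] read 'c'  n9⇒n13 ·f
[4] read 'b'  n13⇒n14  → match P0@[4:4],P6@[3:4]
[5] read 'b'  n14⇒n15  → match P0@[5:5]
[6] read 'c'  n15⇒n16  → match P5@[2:6]
[7] read 'c'  n16⇒n17 ·f
[8] read 'b'  n17⇒n18  → match P0@[8:8],P6@[7:8]
[9] read 'c'  n18⇒n17 ·f
[10] read 'b'  n17⇒n18  → match P0@[10:10],P6@[9:10]
[11] read 'd'  n18⇒n6 ·f  → match P2@[10:11]
[12] read 'a'  n6⇒n7 ·f
[13] read 'a'  n7⇒n7 ·f
[14] read 'c'  n7⇒n13
[15] read 'b'  n13⇒n14  → match P0@[15:15],P6@[14:15]
[16] read 'b'  n14⇒n15  → match P0@[16:16]
[17] read 'c'  n15⇒n16  → match P5@[13:17]
[18] read 'd'  n16⇒n2 ·f
[19] read 'd'  n2⇒n2 ·f
[20] read 'a'  n2⇒n7 ·f
[21] read 'b'  n7⇒n8  → match P0@[21:21],P3@[20:21]
[22] read 'd'  n8⇒n6 ·f  → match P2@[21:22]
[23] read 'b'  n6⇒n3 ·f  → match P0@[23:23]
[24] read 'b'  n3⇒n4  → match P0@[24:24]
[25] read 'd'  n4⇒n5  → match P1@[22:25],P2@[24:25]
[26] read 'd'  n5⇒n2 ·f
[27] read 'a'  n2⇒n7 ·f
[28] read 'd'  n7⇒n19
[29] read 'b'  n19⇒n20  → match P0@[29:29]
[30] read 'a'  n20⇒n21  → match P7@[27:30]
[31] read 'b'  n21⇒n8 ·f  → match P0@[31:31],P3@[30:31]
[32] read 'c'  n8⇒n17 ·f
[33] read 'b'  n17⇒n18  → match P0@[33:33],P6@[32:33]
[34] read 'a'  n18⇒n9 ·f
[35] read 'd'  n9⇒n10
[36] read 'b'  n10⇒n11  → match P0@[36:36]
[37] read 'a'  n11⇒n12  → match P4@[33:37],P7@[34:37]
[38] read 'a'  n12⇒n7 ·f
[39] read 'b'  n7⇒n8  → match P0@[39:39],P3@[38:39]
[40] read 'a'  n8⇒n9 ·f
[41] read 'b'  n9⇒n8 ·f  → match P0@[41:41],P3@[40:41]
[42] read 'b'  n8⇒n1 ·f  → match P0@[42:42]
[43] read 'c'  n1⇒n17 ·f
[44] read 'a'  n17⇒n7 ·f
[45] read 'b'  n7⇒n8  → match P0@[45:45],P3@[44:45]

Result: [[1,0],[1,3],[4,0],[4,6],[5,0],[6,5],[8,0],[8,6],[10,0],[10,6],[11,2],[15,0],[15,6],[16,0],[17,5],[21,0],[21,3],[22,2],[23,0],[24,0],[25,1],[25,2],[29,0],[30,7],[31,0],[31,3],[33,0],[33,6],[36,0],[37,4],[37,7],[39,0],[39,3],[41,0],[41,3],[42,0],[45,0],[45,3]]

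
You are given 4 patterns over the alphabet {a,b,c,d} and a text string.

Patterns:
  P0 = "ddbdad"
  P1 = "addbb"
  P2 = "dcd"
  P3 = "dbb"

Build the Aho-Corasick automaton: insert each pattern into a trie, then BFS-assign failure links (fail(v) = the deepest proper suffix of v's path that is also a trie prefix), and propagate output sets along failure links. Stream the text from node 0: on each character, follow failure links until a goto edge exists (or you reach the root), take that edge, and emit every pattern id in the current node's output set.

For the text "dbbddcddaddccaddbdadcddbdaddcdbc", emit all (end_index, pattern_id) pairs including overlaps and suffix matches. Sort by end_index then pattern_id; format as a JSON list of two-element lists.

Construct AC machine:
Trie (insert patterns):
  n0 'ε': a→7 d→1
  n1 'd': b→14 c→12 d→2
  n2 'dd': b→3
  n3 'ddb': d→4
  n4 'ddbd': a→5
  n5 'ddbda': d→6
  n6 'ddbdad': ·  ←P0
  n7 'a': d→8
  n8 'ad': d→9
  n9 'add': b→10
  n10 'addb': b→11
  n11 'addbb': ·  ←P1
  n12 'dc': d→13
  n13 'dcd': ·  ←P2
  n14 'db': b→15
  n15 'dbb': ·  ←P3

Failure links (BFS by depth):
  n1('d'): parent n0 fail=0; on 'd' 0 → fail=0;  out ∅∪∅=∅
  n7('a'): parent n0 fail=0; on 'a' 0 → fail=0;  out ∅∪∅=∅
  n2('dd'): parent n1 fail=0; on 'd' 0 → fail=1;  out ∅∪∅=∅
  n8('ad'): parent n7 fail=0; on 'd' 0 → fail=1;  out ∅∪∅=∅
  n12('dc'): parent n1 fail=0; on 'c' 0 → fail=0;  out ∅∪∅=∅
  n14('db'): parent n1 fail=0; on 'b' 0 → fail=0;  out ∅∪∅=∅
  n3('ddb'): parent n2 fail=1; on 'b' 1 → fail=14;  out ∅∪∅=∅
  n9('add'): parent n8 fail=1; on 'd' 1 → fail=2;  out ∅∪∅=∅
  n13('dcd'): parent n12 fail=0; on 'd' 0 → fail=1;  out {2}∪∅={2}
  n15('dbb'): parent n14 fail=0; on 'b' 0 → fail=0;  out {3}∪∅={3}
  n4('ddbd'): parent n3 fail=14; on 'd' 14→0 → fail=1;  out ∅∪∅=∅
  n10('addb'): parent n9 fail=2; on 'b' 2 → fail=3;  out ∅∪∅=∅
  n5('ddbda'): parent n4 fail=1; on 'a' 1→0 → fail=7;  out ∅∪∅=∅
  n11('addbb'): parent n10 fail=3; on 'b' 3→14 → fail=15;  out {1}∪{3}={1,3}
  n6('ddbdad'): parent n5 fail=7; on 'd' 7 → fail=8;  out {0}∪∅={0}

Run:
pos 0 'd': at 1
pos 1 'b': at 14
pos 2 'b': at 15  emit P3@[0:2]
pos 3 'd': at 1 ·f
pos 4 'd': at 2
pos 5 'c': at 12 ·f
pos 6 'd': at 13  emit P2@[4:6]
pos 7 'd': at 2 ·f
pos 8 'a': at 7 ·f
pos 9 'd': at 8
pos 10 'd': at 9
pos 11 'c': at 12 ·f
pos 12 'c': at 0 ·f
pos 13 'a': at 7
pos 14 'd': at 8
pos 15 'd': at 9
pos 16 'b': at 10
pos 17 'd': at 4 ·f
pos 18 'a': at 5
pos 19 'd': at 6  emit P0@[14:19]
pos 20 'c': at 12 ·f
pos 21 'd': at 13  emit P2@[19:21]
pos 22 'd': at 2 ·f
pos 23 'b': at 3
pos 24 'd': at 4
pos 25 'a': at 5
pos 26 'd': at 6  emit P0@[21:26]
pos 27 'd': at 9 ·f
pos 28 'c': at 12 ·f
pos 29 'd': at 13  emit P2@[27:29]
pos 30 'b': at 14 ·f
pos 31 'c': at 0 ·f

All matches (sorted): [[2,3],[6,2],[19,0],[21,2],[26,0],[29,2]]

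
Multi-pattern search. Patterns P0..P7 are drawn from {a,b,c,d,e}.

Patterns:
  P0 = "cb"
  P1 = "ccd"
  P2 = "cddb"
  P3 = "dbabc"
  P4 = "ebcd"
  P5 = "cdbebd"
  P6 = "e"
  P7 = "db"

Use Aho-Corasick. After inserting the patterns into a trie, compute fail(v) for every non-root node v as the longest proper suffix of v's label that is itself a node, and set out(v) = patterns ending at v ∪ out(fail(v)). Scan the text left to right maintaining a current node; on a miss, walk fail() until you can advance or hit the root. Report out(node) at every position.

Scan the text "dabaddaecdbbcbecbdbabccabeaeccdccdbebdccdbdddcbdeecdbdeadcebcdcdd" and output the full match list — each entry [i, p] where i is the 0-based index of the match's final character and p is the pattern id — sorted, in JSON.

Build:
Trie (insert patterns):
  0='ε' goto c→1 d→8 e→13
  1='c' goto b→2 c→3 d→5
  2='cb' goto ·  ←P0
  3='cc' goto d→4
  4='ccd' goto ·  ←P1
  5='cd' goto b→17 d→6
  6='cdd' goto b→7
  7='cddb' goto ·  ←P2
  8='d' goto b→9
  9='db' goto a→10  ←P7
  10='dba' goto b→11
  11='dbab' goto c→12
  12='dbabc' goto ·  ←P3
  13='e' goto b→14  ←P6
  14='eb' goto c→15
  15='ebc' goto d→16
  16='ebcd' goto ·  ←P4
  17='cdb' goto e→18
  18='cdbe' goto b→19
  19='cdbeb' goto d→20
  20='cdbebd' goto ·  ←P5

BFS fail/out derivation:
  fail(1) 'c': from fail(0)=0 chase 'c': 0 ⇒ 0;  out=∅∪out(0)=∅
  fail(8) 'd': from fail(0)=0 chase 'd': 0 ⇒ 0;  out=∅∪out(0)=∅
  fail(13) 'e': from fail(0)=0 chase 'e': 0 ⇒ 0;  out={6}∪out(0)={6}
  fail(2) 'cb': from fail(1)=0 chase 'b': 0 ⇒ 0;  out={0}∪out(0)={0}
  fail(3) 'cc': from fail(1)=0 chase 'c': 0 ⇒ 1;  out=∅∪out(1)=∅
  fail(5) 'cd': from fail(1)=0 chase 'd': 0 ⇒ 8;  out=∅∪out(8)=∅
  fail(9) 'db': from fail(8)=0 chase 'b': 0 ⇒ 0;  out={7}∪out(0)={7}
  fail(14) 'eb': from fail(13)=0 chase 'b': 0 ⇒ 0;  out=∅∪out(0)=∅
  fail(4) 'ccd': from fail(3)=1 chase 'd': 1 ⇒ 5;  out={1}∪out(5)={1}
  fail(6) 'cdd': from fail(5)=8 chase 'd': 8→0 ⇒ 8;  out=∅∪out(8)=∅
  fail(10) 'dba': from fail(9)=0 chase 'a': 0 ⇒ 0;  out=∅∪out(0)=∅
  fail(15) 'ebc': from fail(14)=0 chase 'c': 0 ⇒ 1;  out=∅∪out(1)=∅
  fail(17) 'cdb': from fail(5)=8 chase 'b': 8 ⇒ 9;  out=∅∪out(9)={7}
  fail(7) 'cddb': from fail(6)=8 chase 'b': 8 ⇒ 9;  out={2}∪out(9)={2,7}
  fail(11) 'dbab': from fail(10)=0 chase 'b': 0 ⇒ 0;  out=∅∪out(0)=∅
  fail(16) 'ebcd': from fail(15)=1 chase 'd': 1 ⇒ 5;  out={4}∪out(5)={4}
  fail(18) 'cdbe': from fail(17)=9 chase 'e': 9→0 ⇒ 13;  out=∅∪out(13)={6}
  fail(12) 'dbabc': from fail(11)=0 chase 'c': 0 ⇒ 1;  out={3}∪out(1)={3}
  fail(19) 'cdbeb': from fail(18)=13 chase 'b': 13 ⇒ 14;  out=∅∪out(14)=∅
  fail(20) 'cdbebd': from fail(19)=14 chase 'd': 14→0 ⇒ 8;  out={5}∪out(8)={5}

Scan:
[0] read 'd'  n0⇒n8
[1] read 'a'  n8⇒n0 (via fail)
[2] read 'b'  n0⇒n0
[3] read 'a'  n0⇒n0
[4] read 'd'  n0⇒n8
[5] read 'd'  n8⇒n8 (via fail)
[6] read 'a'  n8⇒n0 (via fail)
[7] read 'e'  n0⇒n13  ** P6@[7:7]
[8] read 'c'  n13⇒n1 (via fail)
[9] read 'd'  n1⇒n5
[10] read 'b'  n5⇒n17  ** P7@[9:10]
[11] read 'b'  n17⇒n0 (via fail)
[12] read 'c'  n0⇒n1
[13] read 'b'  n1⇒n2  ** P0@[12:13]
[14] read 'e'  n2⇒n13 (via fail)  ** P6@[14:14]
[15] read 'c'  n13⇒n1 (via fail)
[16] read 'b'  n1⇒n2  ** P0@[15:16]
[17] read 'd'  n2⇒n8 (via fail)
[18] read 'b'  n8⇒n9  ** P7@[17:18]
[19] read 'a'  n9⇒n10
[20] read 'b'  n10⇒n11
[21] read 'c'  n11⇒n12  ** P3@[17:21]
[22] read 'c'  n12⇒n3 (via fail)
[23] read 'a'  n3⇒n0 (via fail)
[24] read 'b'  n0⇒n0
[25] read 'e'  n0⇒n13  ** P6@[25:25]
[26] read 'a'  n13⇒n0 (via fail)
[27] read 'e'  n0⇒n13  ** P6@[27:27]
[28] read 'c'  n13⇒n1 (via fail)
[29] read 'c'  n1⇒n3
[30] read 'd'  n3⇒n4  ** P1@[28:30]
[31] read 'c'  n4⇒n1 (via fail)
[32] read 'c'  n1⇒n3
[33] read 'd'  n3⇒n4  ** P1@[31:33]
[34] read 'b'  n4⇒n17 (via fail)  ** P7@[33:34]
[35] read 'e'  n17⇒n18  ** P6@[35:35]
[36] read 'b'  n18⇒n19
[37] read 'd'  n19⇒n20  ** P5@[32:37]
[38] read 'c'  n20⇒n1 (via fail)
[39] read 'c'  n1⇒n3
[40] read 'd'  n3⇒n4  ** P1@[38:40]
[41] read 'b'  n4⇒n17 (via fail)  ** P7@[40:41]
[42] read 'd'  n17⇒n8 (via fail)
[43] read 'd'  n8⇒n8 (via fail)
[44] read 'd'  n8⇒n8 (via fail)
[45] read 'c'  n8⇒n1 (via fail)
[46] read 'b'  n1⇒n2  ** P0@[45:46]
[47] read 'd'  n2⇒n8 (via fail)
[48] read 'e'  n8⇒n13 (via fail)  ** P6@[48:48]
[49] read 'e'  n13⇒n13 (via fail)  ** P6@[49:49]
[50] read 'c'  n13⇒n1 (via fail)
[51] read 'd'  n1⇒n5
[52] read 'b'  n5⇒n17  ** P7@[51:52]
[53] read 'd'  n17⇒n8 (via fail)
[54] read 'e'  n8⇒n13 (via fail)  ** P6@[54:54]
[55] read 'a'  n13⇒n0 (via fail)
[56] read 'd'  n0⇒n8
[57] read 'c'  n8⇒n1 (via fail)
[58] read 'e'  n1⇒n13 (via fail)  ** P6@[58:58]
[59] read 'b'  n13⇒n14
[60] read 'c'  n14⇒n15
[61] read 'd'  n15⇒n16  ** P4@[58:61]
[62] read 'c'  n16⇒n1 (via fail)
[63] read 'd'  n1⇒n5
[64] read 'd'  n5⇒n6

Result: [[7,6],[10,7],[13,0],[14,6],[16,0],[18,7],[21,3],[25,6],[27,6],[30,1],[33,1],[34,7],[35,6],[37,5],[40,1],[41,7],[46,0],[48,6],[49,6],[52,7],[54,6],[58,6],[61,4]]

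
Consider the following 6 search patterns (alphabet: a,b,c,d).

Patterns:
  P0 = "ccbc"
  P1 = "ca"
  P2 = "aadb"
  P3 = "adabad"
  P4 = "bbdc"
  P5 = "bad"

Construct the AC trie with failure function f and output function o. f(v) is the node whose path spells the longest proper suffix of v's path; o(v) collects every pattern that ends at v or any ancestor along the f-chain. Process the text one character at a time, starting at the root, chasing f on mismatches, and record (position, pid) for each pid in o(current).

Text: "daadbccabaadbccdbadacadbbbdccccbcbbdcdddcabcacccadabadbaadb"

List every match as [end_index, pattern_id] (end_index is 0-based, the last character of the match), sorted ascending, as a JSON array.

Build:
Trie nodes:
  0='ε' goto a→6 b→15 c→1
  1='c' goto a→5 c→2
  2='cc' goto b→3
  3='ccb' goto c→4
  4='ccbc' goto ·  [P0 ends]
  5='ca' goto ·  [P1 ends]
  6='a' goto a→7 d→10
  7='aa' goto d→8
  8='aad' goto b→9
  9='aadb' goto ·  [P2 ends]
  10='ad' goto a→11
  11='ada' goto b→12
  12='adab' goto a→13
  13='adaba' goto d→14
  14='adabad' goto ·  [P3 ends]
  15='b' goto a→19 b→16
  16='bb' goto d→17
  17='bbd' goto c→18
  18='bbdc' goto ·  [P4 ends]
  19='ba' goto d→20
  20='bad' goto ·  [P5 ends]

Failure links (BFS by depth):
  fail(1) 'c': from fail(0)=0 chase 'c': 0 ⇒ 0;  out=∅∪out(0)=∅
  fail(6) 'a': from fail(0)=0 chase 'a': 0 ⇒ 0;  out=∅∪out(0)=∅
  fail(15) 'b': from fail(0)=0 chase 'b': 0 ⇒ 0;  out=∅∪out(0)=∅
  fail(2) 'cc': from fail(1)=0 chase 'c': 0 ⇒ 1;  out=∅∪out(1)=∅
  fail(5) 'ca': from fail(1)=0 chase 'a': 0 ⇒ 6;  out={1}∪out(6)={1}
  fail(7) 'aa': from fail(6)=0 chase 'a': 0 ⇒ 6;  out=∅∪out(6)=∅
  fail(10) 'ad': from fail(6)=0 chase 'd': 0 ⇒ 0;  out=∅∪out(0)=∅
  fail(16) 'bb': from fail(15)=0 chase 'b': 0 ⇒ 15;  out=∅∪out(15)=∅
  fail(19) 'ba': from fail(15)=0 chase 'a': 0 ⇒ 6;  out=∅∪out(6)=∅
  fail(3) 'ccb': from fail(2)=1 chase 'b': 1→0 ⇒ 15;  out=∅∪out(15)=∅
  fail(8) 'aad': from fail(7)=6 chase 'd': 6 ⇒ 10;  out=∅∪out(10)=∅
  fail(11) 'ada': from fail(10)=0 chase 'a': 0 ⇒ 6;  out=∅∪out(6)=∅
  fail(17) 'bbd': from fail(16)=15 chase 'd': 15→0 ⇒ 0;  out=∅∪out(0)=∅
  fail(20) 'bad': from fail(19)=6 chase 'd': 6 ⇒ 10;  out={5}∪out(10)={5}
  fail(4) 'ccbc': from fail(3)=15 chase 'c': 15→0 ⇒ 1;  out={0}∪out(1)={0}
  fail(9) 'aadb': from fail(8)=10 chase 'b': 10→0 ⇒ 15;  out={2}∪out(15)={2}
  fail(12) 'adab': from fail(11)=6 chase 'b': 6→0 ⇒ 15;  out=∅∪out(15)=∅
  fail(18) 'bbdc': from fail(17)=0 chase 'c': 0 ⇒ 1;  out={4}∪out(1)={4}
  fail(13) 'adaba': from fail(12)=15 chase 'a': 15 ⇒ 19;  out=∅∪out(19)=∅
  fail(14) 'adabad': from fail(13)=19 chase 'd': 19 ⇒ 20;  out={3}∪out(20)={3,5}

Text stream:
i=0 'd': node 0→0
i=1 'a': node 0→6
i=2 'a': node 6→7
i=3 'd': node 7→8
i=4 'b': node 8→9  → match P2@[1:4]
i=5 'c': node 9→1 (fail-walked)
i=6 'c': node 1→2
i=7 'a': node 2→5 (fail-walked)  → match P1@[6:7]
i=8 'b': node 5→15 (fail-walked)
i=9 'a': node 15→19
i=10 'a': node 19→7 (fail-walked)
i=11 'd': node 7→8
i=12 'b': node 8→9  → match P2@[9:12]
i=13 'c': node 9→1 (fail-walked)
i=14 'c': node 1→2
i=15 'd': node 2→0 (fail-walked)
i=16 'b': node 0→15
i=17 'a': node 15→19
i=18 'd': node 19→20  → match P5@[16:18]
i=19 'a': node 20→11 (fail-walked)
i=20 'c': node 11→1 (fail-walked)
i=21 'a': node 1→5  → match P1@[20:21]
i=22 'd': node 5→10 (fail-walked)
i=23 'b': node 10→15 (fail-walked)
i=24 'b': node 15→16
i=25 'b': node 16→16 (fail-walked)
i=26 'd': node 16→17
i=27 'c': node 17→18  → match P4@[24:27]
i=28 'c': node 18→2 (fail-walked)
i=29 'c': node 2→2 (fail-walked)
i=30 'c': node 2→2 (fail-walked)
i=31 'b': node 2→3
i=32 'c': node 3→4  → match P0@[29:32]
i=33 'b': node 4→15 (fail-walked)
i=34 'b': node 15→16
i=35 'd': node 16→17
i=36 'c': node 17→18  → match P4@[33:36]
i=37 'd': node 18→0 (fail-walked)
i=38 'd': node 0→0
i=39 'd': node 0→0
i=40 'c': node 0→1
i=41 'a': node 1→5  → match P1@[40:41]
i=42 'b': node 5→15 (fail-walked)
i=43 'c': node 15→1 (fail-walked)
i=44 'a': node 1→5  → match P1@[43:44]
i=45 'c': node 5→1 (fail-walked)
i=46 'c': node 1→2
i=47 'c': node 2→2 (fail-walked)
i=48 'a': node 2→5 (fail-walked)  → match P1@[47:48]
i=49 'd': node 5→10 (fail-walked)
i=50 'a': node 10→11
i=51 'b': node 11→12
i=52 'a': node 12→13
i=53 'd': node 13→14  → match P3@[48:53],P5@[51:53]
i=54 'b': node 14→15 (fail-walked)
i=55 'a': node 15→19
i=56 'a': node 19→7 (fail-walked)
i=57 'd': node 7→8
i=58 'b': node 8→9  → match P2@[55:58]

All matches (sorted): [[4,2],[7,1],[12,2],[18,5],[21,1],[27,4],[32,0],[36,4],[41,1],[44,1],[48,1],[53,3],[53,5],[58,2]]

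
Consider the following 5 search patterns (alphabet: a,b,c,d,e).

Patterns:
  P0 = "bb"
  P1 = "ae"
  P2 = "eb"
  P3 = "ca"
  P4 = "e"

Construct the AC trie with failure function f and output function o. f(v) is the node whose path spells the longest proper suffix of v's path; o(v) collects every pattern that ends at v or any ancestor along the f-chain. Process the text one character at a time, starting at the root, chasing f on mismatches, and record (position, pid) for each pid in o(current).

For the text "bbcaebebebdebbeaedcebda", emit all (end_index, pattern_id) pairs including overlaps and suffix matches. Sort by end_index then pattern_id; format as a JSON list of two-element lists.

Build:
Trie nodes:
  n0 'ε': a→3 b→1 c→7 e→5
  n1 'b': b→2
  n2 'bb': ·  [P0 ends]
  n3 'a': e→4
  n4 'ae': ·  [P1 ends]
  n5 'e': b→6  [P4 ends]
  n6 'eb': ·  [P2 ends]
  n7 'c': a→8
  n8 'ca': ·  [P3 ends]

Failure links (BFS by depth):
  fail(1) 'b': from fail(0)=0 chase 'b': 0 ⇒ 0;  out=∅∪out(0)=∅
  fail(3) 'a': from fail(0)=0 chase 'a': 0 ⇒ 0;  out=∅∪out(0)=∅
  fail(5) 'e': from fail(0)=0 chase 'e': 0 ⇒ 0;  out={4}∪out(0)={4}
  fail(7) 'c': from fail(0)=0 chase 'c': 0 ⇒ 0;  out=∅∪out(0)=∅
  fail(2) 'bb': from fail(1)=0 chase 'b': 0 ⇒ 1;  out={0}∪out(1)={0}
  fail(4) 'ae': from fail(3)=0 chase 'e': 0 ⇒ 5;  out={1}∪out(5)={1,4}
  fail(6) 'eb': from fail(5)=0 chase 'b': 0 ⇒ 1;  out={2}∪out(1)={2}
  fail(8) 'ca': from fail(7)=0 chase 'a': 0 ⇒ 3;  out={3}∪out(3)={3}

Run:
[0] read 'b'  n0⇒n1
[1] read 'b'  n1⇒n2  emit P0@[0:1]
[2] read 'c'  n2⇒n7 (fail-walked)
[3] read 'a'  n7⇒n8  emit P3@[2:3]
[4] read 'e'  n8⇒n4 (fail-walked)  emit P1@[3:4],P4@[4:4]
[5] read 'b'  n4⇒n6 (fail-walked)  emit P2@[4:5]
[6] read 'e'  n6⇒n5 (fail-walked)  emit P4@[6:6]
[7] read 'b'  n5⇒n6  emit P2@[6:7]
[8] read 'e'  n6⇒n5 (fail-walked)  emit P4@[8:8]
[9] read 'b'  n5⇒n6  emit P2@[8:9]
[10] read 'd'  n6⇒n0 (fail-walked)
[11] read 'e'  n0⇒n5  emit P4@[11:11]
[12] read 'b'  n5⇒n6  emit P2@[11:12]
[13] read 'b'  n6⇒n2 (fail-walked)  emit P0@[12:13]
[14] read 'e'  n2⇒n5 (fail-walked)  emit P4@[14:14]
[15] read 'a'  n5⇒n3 (fail-walked)
[16] read 'e'  n3⇒n4  emit P1@[15:16],P4@[16:16]
[17] read 'd'  n4⇒n0 (fail-walked)
[18] read 'c'  n0⇒n7
[19] read 'e'  n7⇒n5 (fail-walked)  emit P4@[19:19]
[20] read 'b'  n5⇒n6  emit P2@[19:20]
[21] read 'd'  n6⇒n0 (fail-walked)
[22] read 'a'  n0⇒n3

All matches (sorted): [[1,0],[3,3],[4,1],[4,4],[5,2],[6,4],[7,2],[8,4],[9,2],[11,4],[12,2],[13,0],[14,4],[16,1],[16,4],[19,4],[20,2]]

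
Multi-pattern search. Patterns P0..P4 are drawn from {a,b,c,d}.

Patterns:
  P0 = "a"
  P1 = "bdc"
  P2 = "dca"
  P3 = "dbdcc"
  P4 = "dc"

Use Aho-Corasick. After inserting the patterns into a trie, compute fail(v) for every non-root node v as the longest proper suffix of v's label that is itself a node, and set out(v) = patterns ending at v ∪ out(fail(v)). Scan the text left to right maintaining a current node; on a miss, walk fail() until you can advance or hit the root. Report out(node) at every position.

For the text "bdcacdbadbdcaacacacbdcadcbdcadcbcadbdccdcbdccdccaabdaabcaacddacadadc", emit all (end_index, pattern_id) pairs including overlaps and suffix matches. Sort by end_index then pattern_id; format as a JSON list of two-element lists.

Build:
Trie nodes:
  0='ε' goto a→1 b→2 d→5
  1='a' goto ·  ←P0
  2='b' goto d→3
  3='bd' goto c→4
  4='bdc' goto ·  ←P1
  5='d' goto b→8 c→6
  6='dc' goto a→7  ←P4
  7='dca' goto ·  ←P2
  8='db' goto d→9
  9='dbd' goto c→10
  10='dbdc' goto c→11
  11='dbdcc' goto ·  ←P3

BFS fail/out derivation:
  fail(1) 'a': from fail(0)=0 chase 'a': 0 ⇒ 0;  out={0}∪out(0)={0}
  fail(2) 'b': from fail(0)=0 chase 'b': 0 ⇒ 0;  out=∅∪out(0)=∅
  fail(5) 'd': from fail(0)=0 chase 'd': 0 ⇒ 0;  out=∅∪out(0)=∅
  fail(3) 'bd': from fail(2)=0 chase 'd': 0 ⇒ 5;  out=∅∪out(5)=∅
  fail(6) 'dc': from fail(5)=0 chase 'c': 0 ⇒ 0;  out={4}∪out(0)={4}
  fail(8) 'db': from fail(5)=0 chase 'b': 0 ⇒ 2;  out=∅∪out(2)=∅
  fail(4) 'bdc': from fail(3)=5 chase 'c': 5 ⇒ 6;  out={1}∪out(6)={1,4}
  fail(7) 'dca': from fail(6)=0 chase 'a': 0 ⇒ 1;  out={2}∪out(1)={0,2}
  fail(9) 'dbd': from fail(8)=2 chase 'd': 2 ⇒ 3;  out=∅∪out(3)=∅
  fail(10) 'dbdc': from fail(9)=3 chase 'c': 3 ⇒ 4;  out=∅∪out(4)={1,4}
  fail(11) 'dbdcc': from fail(10)=4 chase 'c': 4→6→0 ⇒ 0;  out={3}∪out(0)={3}

Run:
i=0 'b': node 0→2
i=1 'd': node 2→3
i=2 'c': node 3→4  ** P1@[0:2],P4@[1:2]
i=3 'a': node 4→7 (via fail)  ** P0@[3:3],P2@[1:3]
i=4 'c': node 7→0 (via fail)
i=5 'd': node 0→5
i=6 'b': node 5→8
i=7 'a': node 8→1 (via fail)  ** P0@[7:7]
i=8 'd': node 1→5 (via fail)
i=9 'b': node 5→8
i=10 'd': node 8→9
i=11 'c': node 9→10  ** P1@[9:11],P4@[10:11]
i=12 'a': node 10→7 (via fail)  ** P0@[12:12],P2@[10:12]
i=13 'a': node 7→1 (via fail)  ** P0@[13:13]
i=14 'c': node 1→0 (via fail)
i=15 'a': node 0→1  ** P0@[15:15]
i=16 'c': node 1→0 (via fail)
i=17 'a': node 0→1  ** P0@[17:17]
i=18 'c': node 1→0 (via fail)
i=19 'b': node 0→2
i=20 'd': node 2→3
i=21 'c': node 3→4  ** P1@[19:21],P4@[20:21]
i=22 'a': node 4→7 (via fail)  ** P0@[22:22],P2@[20:22]
i=23 'd': node 7→5 (via fail)
i=24 'c': node 5→6  ** P4@[23:24]
i=25 'b': node 6→2 (via fail)
i=26 'd': node 2→3
i=27 'c': node 3→4  ** P1@[25:27],P4@[26:27]
i=28 'a': node 4→7 (via fail)  ** P0@[28:28],P2@[26:28]
i=29 'd': node 7→5 (via fail)
i=30 'c': node 5→6  ** P4@[29:30]
i=31 'b': node 6→2 (via fail)
i=32 'c': node 2→0 (via fail)
i=33 'a': node 0→1  ** P0@[33:33]
i=34 'd': node 1→5 (via fail)
i=35 'b': node 5→8
i=36 'd': node 8→9
i=37 'c': node 9→10  ** P1@[35:37],P4@[36:37]
i=38 'c': node 10→11  ** P3@[34:38]
i=39 'd': node 11→5 (via fail)
i=40 'c': node 5→6  ** P4@[39:40]
i=41 'b': node 6→2 (via fail)
i=42 'd': node 2→3
i=43 'c': node 3→4  ** P1@[41:43],P4@[42:43]
i=44 'c': node 4→0 (via fail)
i=45 'd': node 0→5
i=46 'c': node 5→6  ** P4@[45:46]
i=47 'c': node 6→0 (via fail)
i=48 'a': node 0→1  ** P0@[48:48]
i=49 'a': node 1→1 (via fail)  ** P0@[49:49]
i=50 'b': node 1→2 (via fail)
i=51 'd': node 2→3
i=52 'a': node 3→1 (via fail)  ** P0@[52:52]
i=53 'a': node 1→1 (via fail)  ** P0@[53:53]
i=54 'b': node 1→2 (via fail)
i=55 'c': node 2→0 (via fail)
i=56 'a': node 0→1  ** P0@[56:56]
i=57 'a': node 1→1 (via fail)  ** P0@[57:57]
i=58 'c': node 1→0 (via fail)
i=59 'd': node 0→5
i=60 'd': node 5→5 (via fail)
i=61 'a': node 5→1 (via fail)  ** P0@[61:61]
i=62 'c': node 1→0 (via fail)
i=63 'a': node 0→1  ** P0@[63:63]
i=64 'd': node 1→5 (via fail)
i=65 'a': node 5→1 (via fail)  ** P0@[65:65]
i=66 'd': node 1→5 (via fail)
i=67 'c': node 5→6  ** P4@[66:67]

Result: [[2,1],[2,4],[3,0],[3,2],[7,0],[11,1],[11,4],[12,0],[12,2],[13,0],[15,0],[17,0],[21,1],[21,4],[22,0],[22,2],[24,4],[27,1],[27,4],[28,0],[28,2],[30,4],[33,0],[37,1],[37,4],[38,3],[40,4],[43,1],[43,4],[46,4],[48,0],[49,0],[52,0],[53,0],[56,0],[57,0],[61,0],[63,0],[65,0],[67,4]]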